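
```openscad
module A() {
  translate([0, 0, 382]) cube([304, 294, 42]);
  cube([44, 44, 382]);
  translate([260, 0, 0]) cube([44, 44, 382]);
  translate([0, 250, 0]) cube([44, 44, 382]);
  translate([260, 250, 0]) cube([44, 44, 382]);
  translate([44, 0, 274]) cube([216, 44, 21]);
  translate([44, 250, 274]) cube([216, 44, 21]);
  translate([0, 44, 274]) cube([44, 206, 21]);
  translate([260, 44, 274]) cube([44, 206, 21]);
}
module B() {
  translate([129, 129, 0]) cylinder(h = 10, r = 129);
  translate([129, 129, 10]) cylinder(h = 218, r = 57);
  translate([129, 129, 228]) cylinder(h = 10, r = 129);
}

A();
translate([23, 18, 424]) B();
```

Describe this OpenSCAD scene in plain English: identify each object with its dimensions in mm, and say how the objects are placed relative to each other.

A is a simple wooden stool: a rectangular seat 304 mm (x) by 294 mm (y), 42 mm thick, top face at z = 424 mm, on four square legs, each 44×44 mm in cross-section. The legs rest on z = 0, each flush with a corner of the seat. Four stretchers, 44 mm wide and 21 mm tall, connect adjacent legs with their undersides at z = 274 mm, each running between the inner faces of the legs it joins and aligned with the legs' outer faces on the other axis.

B is a spool: two coaxial disc flanges of radius 129 mm and thickness 10 mm, joined by a core cylinder of radius 57 mm and height 218 mm. The lower flange rests on z = 0 and the three cylinders share a vertical axis.

The spool is on top of the stool, centred.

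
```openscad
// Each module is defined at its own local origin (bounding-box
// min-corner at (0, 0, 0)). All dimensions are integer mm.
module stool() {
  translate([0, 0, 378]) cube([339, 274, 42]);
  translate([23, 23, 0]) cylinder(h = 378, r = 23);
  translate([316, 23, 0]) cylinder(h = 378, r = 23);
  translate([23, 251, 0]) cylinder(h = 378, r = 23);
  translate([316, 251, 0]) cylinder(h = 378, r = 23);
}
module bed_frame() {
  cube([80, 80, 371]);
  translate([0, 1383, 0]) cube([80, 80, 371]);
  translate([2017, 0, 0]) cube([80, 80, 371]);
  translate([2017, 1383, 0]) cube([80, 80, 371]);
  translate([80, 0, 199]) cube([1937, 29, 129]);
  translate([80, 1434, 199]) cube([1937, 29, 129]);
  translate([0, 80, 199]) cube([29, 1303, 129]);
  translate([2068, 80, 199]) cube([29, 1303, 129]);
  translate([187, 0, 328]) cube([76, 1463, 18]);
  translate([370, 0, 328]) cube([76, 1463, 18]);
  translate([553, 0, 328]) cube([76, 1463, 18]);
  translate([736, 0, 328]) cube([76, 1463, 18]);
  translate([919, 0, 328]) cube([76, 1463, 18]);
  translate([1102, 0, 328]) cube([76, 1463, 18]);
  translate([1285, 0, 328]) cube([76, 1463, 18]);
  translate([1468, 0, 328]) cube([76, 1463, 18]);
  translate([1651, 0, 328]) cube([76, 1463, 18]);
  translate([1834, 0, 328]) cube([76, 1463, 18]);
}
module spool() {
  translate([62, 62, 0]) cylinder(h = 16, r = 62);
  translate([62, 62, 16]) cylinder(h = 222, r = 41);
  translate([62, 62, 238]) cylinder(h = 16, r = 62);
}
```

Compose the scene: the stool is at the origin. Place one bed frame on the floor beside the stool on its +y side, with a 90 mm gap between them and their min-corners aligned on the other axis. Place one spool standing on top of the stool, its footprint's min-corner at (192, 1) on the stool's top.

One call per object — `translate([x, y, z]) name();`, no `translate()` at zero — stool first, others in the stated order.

stool();
translate([0, 364, 0]) bed_frame();
translate([192, 1, 420]) spool();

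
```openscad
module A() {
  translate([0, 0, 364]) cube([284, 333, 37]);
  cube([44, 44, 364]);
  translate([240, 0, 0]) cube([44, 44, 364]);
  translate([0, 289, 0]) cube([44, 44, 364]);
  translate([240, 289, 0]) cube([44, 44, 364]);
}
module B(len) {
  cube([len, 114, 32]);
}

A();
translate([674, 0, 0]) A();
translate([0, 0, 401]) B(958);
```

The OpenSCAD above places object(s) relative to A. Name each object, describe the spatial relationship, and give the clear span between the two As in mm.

A is a stool. B is a beam. A beam spans the tops of two stools. The clear span between the two stools is 390 mm.

Second stool starts at x = 674; first ends at x = 284; clear span = 674 − 284 = 390 mm.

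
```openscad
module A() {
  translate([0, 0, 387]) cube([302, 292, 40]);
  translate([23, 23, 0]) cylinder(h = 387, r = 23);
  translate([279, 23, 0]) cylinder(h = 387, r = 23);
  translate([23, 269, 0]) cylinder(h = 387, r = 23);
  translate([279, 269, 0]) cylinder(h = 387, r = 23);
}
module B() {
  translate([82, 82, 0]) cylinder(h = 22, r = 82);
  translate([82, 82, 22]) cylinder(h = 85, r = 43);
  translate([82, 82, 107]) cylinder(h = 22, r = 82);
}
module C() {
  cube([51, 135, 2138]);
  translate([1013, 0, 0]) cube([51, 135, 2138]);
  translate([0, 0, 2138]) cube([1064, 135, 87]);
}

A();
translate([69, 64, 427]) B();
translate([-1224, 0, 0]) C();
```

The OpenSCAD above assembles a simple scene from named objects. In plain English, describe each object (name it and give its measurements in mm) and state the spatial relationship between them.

A is a four-legged stool. The seat is a 302×292×40 mm slab whose top surface is at z = 427 mm; four round legs, each 46 mm in diameter, run from the floor (z = 0) to the underside of the seat, each leg's axis is inset half a diameter from the nearest pair of seat edges (so the leg's bounding box is flush with the corner).

B is a spool: two coaxial disc flanges of radius 82 mm and thickness 22 mm, joined by a core cylinder of radius 43 mm and height 85 mm. The lower flange rests on z = 0 and the three cylinders share a vertical axis.

C is a door frame. The clear opening is 962 mm wide and 2138 mm high. Two 51 mm wide jambs, 135 mm deep, stand either side of the opening from the floor to the top of the opening. A 87 mm thick head sits across the top of both jambs, spanning the full outside width of the frame.

The spool is on top of the stool, centred. The door frame is on the floor beside the stool on its −x side.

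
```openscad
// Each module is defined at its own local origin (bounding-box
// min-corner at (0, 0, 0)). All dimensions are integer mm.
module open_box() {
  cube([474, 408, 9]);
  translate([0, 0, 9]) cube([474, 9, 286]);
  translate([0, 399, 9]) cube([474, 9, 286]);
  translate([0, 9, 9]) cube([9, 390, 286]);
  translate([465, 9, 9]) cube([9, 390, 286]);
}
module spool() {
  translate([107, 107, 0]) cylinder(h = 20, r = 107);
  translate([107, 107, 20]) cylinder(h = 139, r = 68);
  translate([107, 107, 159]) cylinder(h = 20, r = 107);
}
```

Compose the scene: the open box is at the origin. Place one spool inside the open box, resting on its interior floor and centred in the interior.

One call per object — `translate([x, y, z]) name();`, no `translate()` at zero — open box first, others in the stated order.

open_box();
translate([130, 97, 9]) spool();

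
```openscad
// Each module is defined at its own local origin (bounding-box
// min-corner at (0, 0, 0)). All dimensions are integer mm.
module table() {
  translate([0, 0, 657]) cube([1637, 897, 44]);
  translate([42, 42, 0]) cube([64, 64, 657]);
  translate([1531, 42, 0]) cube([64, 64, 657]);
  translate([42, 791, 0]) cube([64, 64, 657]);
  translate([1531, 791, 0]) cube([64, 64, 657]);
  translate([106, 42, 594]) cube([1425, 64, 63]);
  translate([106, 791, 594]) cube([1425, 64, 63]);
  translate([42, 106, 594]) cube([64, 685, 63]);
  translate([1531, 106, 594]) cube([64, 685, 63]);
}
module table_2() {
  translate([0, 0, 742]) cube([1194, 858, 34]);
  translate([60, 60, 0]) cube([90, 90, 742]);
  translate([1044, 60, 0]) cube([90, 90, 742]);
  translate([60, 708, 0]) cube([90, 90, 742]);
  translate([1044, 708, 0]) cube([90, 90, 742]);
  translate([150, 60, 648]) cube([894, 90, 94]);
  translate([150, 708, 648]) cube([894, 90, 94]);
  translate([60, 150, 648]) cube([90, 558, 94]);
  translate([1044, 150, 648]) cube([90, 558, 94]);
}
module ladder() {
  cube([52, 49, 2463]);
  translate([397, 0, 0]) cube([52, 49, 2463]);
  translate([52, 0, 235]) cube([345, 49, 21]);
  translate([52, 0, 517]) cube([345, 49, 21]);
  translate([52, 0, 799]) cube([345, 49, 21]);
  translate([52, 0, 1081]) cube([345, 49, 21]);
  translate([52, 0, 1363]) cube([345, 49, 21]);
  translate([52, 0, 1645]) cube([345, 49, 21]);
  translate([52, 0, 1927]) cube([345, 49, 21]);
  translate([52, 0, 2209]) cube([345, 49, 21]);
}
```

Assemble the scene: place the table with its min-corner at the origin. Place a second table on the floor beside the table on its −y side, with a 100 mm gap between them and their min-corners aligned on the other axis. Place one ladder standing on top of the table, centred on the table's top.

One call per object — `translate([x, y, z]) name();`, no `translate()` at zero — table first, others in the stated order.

table();
translate([0, -958, 0]) table_2();
translate([594, 424, 701]) ladder();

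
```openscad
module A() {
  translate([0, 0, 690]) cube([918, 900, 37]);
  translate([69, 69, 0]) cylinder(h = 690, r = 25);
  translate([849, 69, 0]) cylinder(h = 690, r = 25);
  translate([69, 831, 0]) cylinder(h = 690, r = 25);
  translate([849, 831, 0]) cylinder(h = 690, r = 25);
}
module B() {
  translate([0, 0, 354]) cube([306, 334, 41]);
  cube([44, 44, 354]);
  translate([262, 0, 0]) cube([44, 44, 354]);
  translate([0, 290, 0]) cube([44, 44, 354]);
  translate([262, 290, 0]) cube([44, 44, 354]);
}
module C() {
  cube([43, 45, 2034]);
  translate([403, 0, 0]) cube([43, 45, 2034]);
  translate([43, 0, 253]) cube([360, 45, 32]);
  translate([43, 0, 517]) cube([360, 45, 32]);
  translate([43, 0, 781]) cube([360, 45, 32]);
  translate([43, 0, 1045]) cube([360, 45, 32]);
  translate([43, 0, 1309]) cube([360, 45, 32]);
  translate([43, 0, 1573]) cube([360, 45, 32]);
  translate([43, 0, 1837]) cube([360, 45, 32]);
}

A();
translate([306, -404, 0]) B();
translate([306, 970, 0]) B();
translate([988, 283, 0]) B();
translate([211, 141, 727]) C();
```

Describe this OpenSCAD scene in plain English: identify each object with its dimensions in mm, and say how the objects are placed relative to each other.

A is a table with a 918×900 mm rectangular top, 37 mm thick, top surface at z = 727 mm, supported by four round legs of 50 mm diameter, each leg's bounding box inset 44 mm from the nearest pair of top edges, running from the floor.

B is a four-legged stool. The seat is 306×334 mm, 41 mm thick, top at z = 395 mm. It stands on four square legs, each 44×44 mm in cross-section, from z = 0 to the seat underside, each flush with a corner of the seat.

C is a wooden ladder with two side rails of 43×45 mm section and 2034 mm height, set 446 mm apart overall. Between them run 7 rectangular rungs (45 mm deep, 32 mm thick), front faces flush with the rails' −y face. The bottom of the first rung is 253 mm above the floor and each subsequent rung is 264 mm higher than the one below.

Three stools sit around the table at the −y, +y, +x sides. The ladder is on top of the table.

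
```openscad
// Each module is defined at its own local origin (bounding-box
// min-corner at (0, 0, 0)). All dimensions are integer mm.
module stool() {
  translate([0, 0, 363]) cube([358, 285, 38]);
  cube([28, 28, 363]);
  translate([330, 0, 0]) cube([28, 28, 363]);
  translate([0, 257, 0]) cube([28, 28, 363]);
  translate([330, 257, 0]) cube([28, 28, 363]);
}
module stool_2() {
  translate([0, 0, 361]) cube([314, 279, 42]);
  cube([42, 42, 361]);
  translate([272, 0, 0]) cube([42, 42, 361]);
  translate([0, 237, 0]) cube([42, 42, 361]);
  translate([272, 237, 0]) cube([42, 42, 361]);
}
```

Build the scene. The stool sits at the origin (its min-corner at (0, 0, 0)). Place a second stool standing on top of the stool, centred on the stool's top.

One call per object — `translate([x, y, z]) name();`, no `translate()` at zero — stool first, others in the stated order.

stool();
translate([22, 3, 401]) stool_2();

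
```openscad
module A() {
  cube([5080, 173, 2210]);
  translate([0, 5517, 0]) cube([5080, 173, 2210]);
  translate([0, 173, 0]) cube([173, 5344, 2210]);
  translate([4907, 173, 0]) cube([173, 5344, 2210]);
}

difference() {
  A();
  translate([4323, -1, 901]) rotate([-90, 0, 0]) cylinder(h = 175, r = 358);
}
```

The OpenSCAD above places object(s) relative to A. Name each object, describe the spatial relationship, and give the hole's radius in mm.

The subtracted cylinder has r = 358 mm.

A is a house frame. The house frame has a circular hole through its front wall. The hole's radius is 358 mm.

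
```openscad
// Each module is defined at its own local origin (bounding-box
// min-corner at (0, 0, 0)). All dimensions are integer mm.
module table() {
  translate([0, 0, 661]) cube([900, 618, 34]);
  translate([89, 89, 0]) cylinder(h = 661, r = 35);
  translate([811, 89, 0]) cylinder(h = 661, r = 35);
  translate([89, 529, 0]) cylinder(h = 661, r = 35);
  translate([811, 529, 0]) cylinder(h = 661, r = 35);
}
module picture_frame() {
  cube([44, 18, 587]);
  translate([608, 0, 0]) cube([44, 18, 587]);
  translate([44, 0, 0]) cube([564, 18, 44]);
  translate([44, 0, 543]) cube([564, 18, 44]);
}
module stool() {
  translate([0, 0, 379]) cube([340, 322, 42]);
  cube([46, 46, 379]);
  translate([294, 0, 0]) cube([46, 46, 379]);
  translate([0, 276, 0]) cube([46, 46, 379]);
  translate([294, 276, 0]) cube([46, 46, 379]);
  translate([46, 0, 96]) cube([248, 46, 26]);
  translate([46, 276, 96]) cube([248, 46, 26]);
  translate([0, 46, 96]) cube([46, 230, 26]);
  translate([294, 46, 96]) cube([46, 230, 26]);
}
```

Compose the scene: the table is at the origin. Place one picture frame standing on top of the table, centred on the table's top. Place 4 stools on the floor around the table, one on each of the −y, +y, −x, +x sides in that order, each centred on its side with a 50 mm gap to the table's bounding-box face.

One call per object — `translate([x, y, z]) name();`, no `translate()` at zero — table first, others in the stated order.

table();
translate([124, 300, 695]) picture_frame();
translate([280, -372, 0]) stool();
translate([280, 668, 0]) stool();
translate([-390, 148, 0]) stool();
translate([950, 148, 0]) stool();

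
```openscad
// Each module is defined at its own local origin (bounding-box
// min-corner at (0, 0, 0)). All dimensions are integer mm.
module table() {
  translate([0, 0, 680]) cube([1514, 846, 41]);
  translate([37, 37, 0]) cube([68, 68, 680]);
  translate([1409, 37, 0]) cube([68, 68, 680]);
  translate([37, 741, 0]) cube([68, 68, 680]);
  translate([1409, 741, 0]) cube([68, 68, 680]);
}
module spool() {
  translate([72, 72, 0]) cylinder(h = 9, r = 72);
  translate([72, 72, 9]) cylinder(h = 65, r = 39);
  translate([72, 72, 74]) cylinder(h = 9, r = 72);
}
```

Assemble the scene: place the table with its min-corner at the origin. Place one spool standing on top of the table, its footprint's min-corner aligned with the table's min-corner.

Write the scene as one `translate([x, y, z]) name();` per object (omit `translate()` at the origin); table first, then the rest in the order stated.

table();
translate([0, 0, 721]) spool();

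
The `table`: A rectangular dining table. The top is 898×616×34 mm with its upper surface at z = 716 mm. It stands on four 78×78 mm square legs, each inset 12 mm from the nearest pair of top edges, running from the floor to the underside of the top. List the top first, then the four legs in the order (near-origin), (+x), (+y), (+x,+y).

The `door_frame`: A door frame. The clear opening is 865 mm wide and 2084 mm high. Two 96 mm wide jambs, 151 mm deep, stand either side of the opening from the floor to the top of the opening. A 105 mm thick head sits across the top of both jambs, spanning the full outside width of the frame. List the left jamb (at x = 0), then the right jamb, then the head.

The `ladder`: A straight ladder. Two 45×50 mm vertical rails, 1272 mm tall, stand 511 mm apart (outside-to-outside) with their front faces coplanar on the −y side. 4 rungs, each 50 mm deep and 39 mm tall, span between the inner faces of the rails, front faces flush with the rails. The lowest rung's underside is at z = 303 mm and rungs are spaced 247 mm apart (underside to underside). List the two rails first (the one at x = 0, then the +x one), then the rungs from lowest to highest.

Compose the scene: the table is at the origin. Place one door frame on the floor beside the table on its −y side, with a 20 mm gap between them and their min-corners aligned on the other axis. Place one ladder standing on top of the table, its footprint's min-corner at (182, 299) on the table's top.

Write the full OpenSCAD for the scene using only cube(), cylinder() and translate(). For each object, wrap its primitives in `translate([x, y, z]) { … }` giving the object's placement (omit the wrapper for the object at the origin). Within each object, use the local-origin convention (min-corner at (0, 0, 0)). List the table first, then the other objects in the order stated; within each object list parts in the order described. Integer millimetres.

translate([0, 0, 682]) cube([898, 616, 34]);
translate([12, 12, 0]) cube([78, 78, 682]);
translate([808, 12, 0]) cube([78, 78, 682]);
translate([12, 526, 0]) cube([78, 78, 682]);
translate([808, 526, 0]) cube([78, 78, 682]);
translate([0, -171, 0]) {
  cube([96, 151, 2084]);
  translate([961, 0, 0]) cube([96, 151, 2084]);
  translate([0, 0, 2084]) cube([1057, 151, 105]);
}
translate([182, 299, 716]) {
  cube([45, 50, 1272]);
  translate([466, 0, 0]) cube([45, 50, 1272]);
  translate([45, 0, 303]) cube([421, 50, 39]);
  translate([45, 0, 550]) cube([421, 50, 39]);
  translate([45, 0, 797]) cube([421, 50, 39]);
  translate([45, 0, 1044]) cube([421, 50, 39]);
}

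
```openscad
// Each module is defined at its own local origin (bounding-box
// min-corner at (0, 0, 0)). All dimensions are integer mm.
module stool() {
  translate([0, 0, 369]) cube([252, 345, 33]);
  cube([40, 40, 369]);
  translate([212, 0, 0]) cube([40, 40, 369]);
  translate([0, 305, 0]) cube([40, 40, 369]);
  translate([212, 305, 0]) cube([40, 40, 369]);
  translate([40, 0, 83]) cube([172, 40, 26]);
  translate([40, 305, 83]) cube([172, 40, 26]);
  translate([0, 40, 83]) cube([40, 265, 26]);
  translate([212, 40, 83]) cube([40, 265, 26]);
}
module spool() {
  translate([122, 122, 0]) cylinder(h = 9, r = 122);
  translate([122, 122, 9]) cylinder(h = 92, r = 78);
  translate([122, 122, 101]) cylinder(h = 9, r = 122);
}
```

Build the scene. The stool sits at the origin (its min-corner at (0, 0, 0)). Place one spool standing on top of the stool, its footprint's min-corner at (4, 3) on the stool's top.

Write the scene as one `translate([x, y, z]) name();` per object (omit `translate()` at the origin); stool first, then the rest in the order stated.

stool();
translate([4, 3, 402]) spool();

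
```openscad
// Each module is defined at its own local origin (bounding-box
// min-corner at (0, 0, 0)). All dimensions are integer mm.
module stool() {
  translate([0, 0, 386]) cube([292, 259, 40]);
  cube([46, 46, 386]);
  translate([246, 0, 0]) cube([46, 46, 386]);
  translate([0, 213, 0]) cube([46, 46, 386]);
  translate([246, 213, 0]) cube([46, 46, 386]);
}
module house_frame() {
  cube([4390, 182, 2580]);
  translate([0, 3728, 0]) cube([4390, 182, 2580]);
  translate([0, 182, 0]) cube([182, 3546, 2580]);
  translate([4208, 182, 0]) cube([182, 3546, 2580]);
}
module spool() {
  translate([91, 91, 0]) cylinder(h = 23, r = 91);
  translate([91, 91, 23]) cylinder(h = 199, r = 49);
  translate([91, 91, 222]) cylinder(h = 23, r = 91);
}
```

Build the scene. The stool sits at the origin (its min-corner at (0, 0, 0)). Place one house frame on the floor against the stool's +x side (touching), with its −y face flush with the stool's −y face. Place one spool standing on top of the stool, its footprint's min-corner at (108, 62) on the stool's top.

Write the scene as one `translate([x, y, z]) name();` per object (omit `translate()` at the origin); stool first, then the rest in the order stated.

stool();
translate([292, 0, 0]) house_frame();
translate([108, 62, 426]) spool();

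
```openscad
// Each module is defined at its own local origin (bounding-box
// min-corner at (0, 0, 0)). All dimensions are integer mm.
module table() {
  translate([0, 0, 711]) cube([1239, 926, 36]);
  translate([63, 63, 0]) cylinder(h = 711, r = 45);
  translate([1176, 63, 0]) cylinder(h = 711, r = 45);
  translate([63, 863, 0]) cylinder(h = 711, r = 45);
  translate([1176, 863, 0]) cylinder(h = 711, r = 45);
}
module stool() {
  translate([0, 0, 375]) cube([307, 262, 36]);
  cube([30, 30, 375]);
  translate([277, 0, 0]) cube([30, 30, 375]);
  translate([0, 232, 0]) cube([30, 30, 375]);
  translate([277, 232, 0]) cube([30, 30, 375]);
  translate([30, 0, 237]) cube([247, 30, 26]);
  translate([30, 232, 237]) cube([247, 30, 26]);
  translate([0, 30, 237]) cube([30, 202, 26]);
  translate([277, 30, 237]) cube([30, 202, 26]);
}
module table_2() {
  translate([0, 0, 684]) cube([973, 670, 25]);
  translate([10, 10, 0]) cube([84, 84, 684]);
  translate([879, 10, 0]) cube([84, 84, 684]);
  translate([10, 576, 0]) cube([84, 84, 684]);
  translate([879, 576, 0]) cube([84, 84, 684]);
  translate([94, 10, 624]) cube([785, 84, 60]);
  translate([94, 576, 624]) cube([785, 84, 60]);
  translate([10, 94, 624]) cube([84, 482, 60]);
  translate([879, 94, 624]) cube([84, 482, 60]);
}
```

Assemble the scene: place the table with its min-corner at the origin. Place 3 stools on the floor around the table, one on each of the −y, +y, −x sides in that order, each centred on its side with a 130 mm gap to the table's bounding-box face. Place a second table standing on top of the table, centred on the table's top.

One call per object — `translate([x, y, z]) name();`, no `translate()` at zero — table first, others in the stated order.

table();
translate([466, -392, 0]) stool();
translate([466, 1056, 0]) stool();
translate([-437, 332, 0]) stool();
translate([133, 128, 747]) table_2();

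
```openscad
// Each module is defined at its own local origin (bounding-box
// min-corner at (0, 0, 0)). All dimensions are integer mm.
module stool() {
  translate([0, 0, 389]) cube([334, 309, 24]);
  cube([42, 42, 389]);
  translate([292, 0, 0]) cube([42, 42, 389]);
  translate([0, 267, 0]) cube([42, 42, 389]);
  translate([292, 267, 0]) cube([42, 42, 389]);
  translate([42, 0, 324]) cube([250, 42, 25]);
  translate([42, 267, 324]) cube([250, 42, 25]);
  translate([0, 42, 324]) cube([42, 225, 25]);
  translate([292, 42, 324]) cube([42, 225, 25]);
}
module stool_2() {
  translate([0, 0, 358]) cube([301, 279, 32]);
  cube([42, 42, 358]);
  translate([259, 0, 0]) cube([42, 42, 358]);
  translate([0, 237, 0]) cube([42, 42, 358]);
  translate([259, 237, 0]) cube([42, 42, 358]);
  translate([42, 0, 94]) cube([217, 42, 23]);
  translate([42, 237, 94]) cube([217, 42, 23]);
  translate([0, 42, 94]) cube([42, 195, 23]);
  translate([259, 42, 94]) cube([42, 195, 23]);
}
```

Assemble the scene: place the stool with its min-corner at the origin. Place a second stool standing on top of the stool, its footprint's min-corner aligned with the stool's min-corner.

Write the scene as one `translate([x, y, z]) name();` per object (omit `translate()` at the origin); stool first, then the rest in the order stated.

stool();
translate([0, 0, 413]) stool_2();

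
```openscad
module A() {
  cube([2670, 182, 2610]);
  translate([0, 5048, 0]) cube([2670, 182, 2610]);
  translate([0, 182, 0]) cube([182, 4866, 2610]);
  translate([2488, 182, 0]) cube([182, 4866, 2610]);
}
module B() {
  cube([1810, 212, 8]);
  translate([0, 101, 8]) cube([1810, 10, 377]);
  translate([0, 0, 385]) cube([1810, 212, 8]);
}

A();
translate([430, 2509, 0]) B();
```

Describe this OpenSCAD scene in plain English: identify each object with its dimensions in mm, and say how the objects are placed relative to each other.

A is a box-shaped house frame (walls only): outside footprint 2670×5230 mm, wall height 2610 mm, wall thickness 182 mm. The two y-facing walls run the full x-width; the two x-facing walls fit between the inner faces of the y-facing walls.

B is an I-beam lying along x, 1810 mm long. Overall section height 393 mm. Two flanges 212 mm wide (y) and 8 mm thick, one on the floor and one at the top; a web 10 mm thick runs between them, centred on the flange width.

The I-beam sits inside the house frame, centred.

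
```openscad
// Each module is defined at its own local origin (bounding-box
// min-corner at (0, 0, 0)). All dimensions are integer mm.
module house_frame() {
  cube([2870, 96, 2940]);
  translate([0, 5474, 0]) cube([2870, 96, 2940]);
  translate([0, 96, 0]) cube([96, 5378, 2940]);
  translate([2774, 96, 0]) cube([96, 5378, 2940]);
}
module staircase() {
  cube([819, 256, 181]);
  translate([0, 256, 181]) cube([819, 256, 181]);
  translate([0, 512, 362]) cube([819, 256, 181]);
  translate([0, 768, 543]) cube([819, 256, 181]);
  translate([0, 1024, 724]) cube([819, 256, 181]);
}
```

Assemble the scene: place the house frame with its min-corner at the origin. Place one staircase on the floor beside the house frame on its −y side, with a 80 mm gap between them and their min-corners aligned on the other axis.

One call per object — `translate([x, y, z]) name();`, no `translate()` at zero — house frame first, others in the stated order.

house_frame();
translate([0, -1360, 0]) staircase();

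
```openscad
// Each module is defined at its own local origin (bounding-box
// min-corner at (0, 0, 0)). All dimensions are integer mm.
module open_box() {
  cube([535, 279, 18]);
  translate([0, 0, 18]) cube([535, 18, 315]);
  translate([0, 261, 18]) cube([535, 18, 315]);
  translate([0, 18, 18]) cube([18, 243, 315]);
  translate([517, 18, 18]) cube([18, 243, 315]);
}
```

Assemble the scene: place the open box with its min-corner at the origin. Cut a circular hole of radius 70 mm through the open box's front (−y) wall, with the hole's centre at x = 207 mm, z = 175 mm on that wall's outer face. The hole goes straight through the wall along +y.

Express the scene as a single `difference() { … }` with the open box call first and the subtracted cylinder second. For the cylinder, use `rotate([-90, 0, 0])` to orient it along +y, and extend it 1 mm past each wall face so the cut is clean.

difference() {
  open_box();
  translate([207, -1, 175]) rotate([-90, 0, 0]) cylinder(h = 20, r = 70);
}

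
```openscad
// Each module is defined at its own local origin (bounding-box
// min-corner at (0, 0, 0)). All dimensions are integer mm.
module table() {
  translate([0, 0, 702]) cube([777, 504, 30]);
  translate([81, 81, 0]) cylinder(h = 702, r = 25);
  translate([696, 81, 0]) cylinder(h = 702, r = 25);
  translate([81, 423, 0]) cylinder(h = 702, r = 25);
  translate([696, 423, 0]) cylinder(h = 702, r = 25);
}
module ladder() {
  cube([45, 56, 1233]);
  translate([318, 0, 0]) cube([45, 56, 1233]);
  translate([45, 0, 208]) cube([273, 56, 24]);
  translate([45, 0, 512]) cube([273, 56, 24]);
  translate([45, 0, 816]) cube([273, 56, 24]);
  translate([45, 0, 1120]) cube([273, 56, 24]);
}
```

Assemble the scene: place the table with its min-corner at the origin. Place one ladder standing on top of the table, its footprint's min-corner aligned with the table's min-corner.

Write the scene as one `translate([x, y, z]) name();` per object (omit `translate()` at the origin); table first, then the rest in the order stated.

table();
translate([0, 0, 732]) ladder();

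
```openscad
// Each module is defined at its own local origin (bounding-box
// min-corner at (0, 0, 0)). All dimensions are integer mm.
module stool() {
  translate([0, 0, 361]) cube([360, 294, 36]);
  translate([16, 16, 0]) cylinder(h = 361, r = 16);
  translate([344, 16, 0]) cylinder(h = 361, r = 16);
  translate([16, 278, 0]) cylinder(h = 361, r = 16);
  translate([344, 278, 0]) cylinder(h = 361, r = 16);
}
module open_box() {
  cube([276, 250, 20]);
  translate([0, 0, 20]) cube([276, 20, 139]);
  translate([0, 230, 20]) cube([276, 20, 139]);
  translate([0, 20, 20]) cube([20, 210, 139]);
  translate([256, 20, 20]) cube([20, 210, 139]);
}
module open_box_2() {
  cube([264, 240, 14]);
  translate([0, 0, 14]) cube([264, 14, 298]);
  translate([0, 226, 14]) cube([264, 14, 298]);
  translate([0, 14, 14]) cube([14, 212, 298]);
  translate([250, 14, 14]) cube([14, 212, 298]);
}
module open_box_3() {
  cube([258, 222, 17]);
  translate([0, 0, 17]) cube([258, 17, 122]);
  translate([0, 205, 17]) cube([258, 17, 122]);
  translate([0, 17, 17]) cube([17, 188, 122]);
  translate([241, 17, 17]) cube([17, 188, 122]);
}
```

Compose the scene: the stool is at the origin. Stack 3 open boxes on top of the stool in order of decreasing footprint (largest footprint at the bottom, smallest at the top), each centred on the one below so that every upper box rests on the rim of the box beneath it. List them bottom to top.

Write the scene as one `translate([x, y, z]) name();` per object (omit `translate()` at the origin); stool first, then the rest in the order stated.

stool();
translate([42, 22, 397]) open_box();
translate([48, 27, 556]) open_box_2();
translate([51, 36, 868]) open_box_3();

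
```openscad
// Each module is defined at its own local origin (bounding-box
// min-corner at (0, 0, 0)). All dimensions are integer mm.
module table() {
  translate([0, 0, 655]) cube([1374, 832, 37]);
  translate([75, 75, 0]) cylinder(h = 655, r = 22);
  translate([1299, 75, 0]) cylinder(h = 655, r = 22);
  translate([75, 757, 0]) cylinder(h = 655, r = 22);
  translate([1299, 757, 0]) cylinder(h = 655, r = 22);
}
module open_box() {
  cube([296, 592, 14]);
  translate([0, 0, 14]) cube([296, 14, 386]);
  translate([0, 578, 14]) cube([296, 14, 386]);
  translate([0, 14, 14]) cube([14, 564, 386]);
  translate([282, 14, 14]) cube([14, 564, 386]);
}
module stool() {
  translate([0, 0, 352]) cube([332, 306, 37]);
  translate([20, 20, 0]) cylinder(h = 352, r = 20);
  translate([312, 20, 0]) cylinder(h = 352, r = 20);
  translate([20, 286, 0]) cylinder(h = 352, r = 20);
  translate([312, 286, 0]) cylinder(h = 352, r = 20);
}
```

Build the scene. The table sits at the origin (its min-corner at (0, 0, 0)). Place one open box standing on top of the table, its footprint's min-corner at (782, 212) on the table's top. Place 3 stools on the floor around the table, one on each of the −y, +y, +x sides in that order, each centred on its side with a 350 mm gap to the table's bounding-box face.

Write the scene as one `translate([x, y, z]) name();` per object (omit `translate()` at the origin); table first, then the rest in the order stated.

table();
translate([782, 212, 692]) open_box();
translate([521, -656, 0]) stool();
translate([521, 1182, 0]) stool();
translate([1724, 263, 0]) stool();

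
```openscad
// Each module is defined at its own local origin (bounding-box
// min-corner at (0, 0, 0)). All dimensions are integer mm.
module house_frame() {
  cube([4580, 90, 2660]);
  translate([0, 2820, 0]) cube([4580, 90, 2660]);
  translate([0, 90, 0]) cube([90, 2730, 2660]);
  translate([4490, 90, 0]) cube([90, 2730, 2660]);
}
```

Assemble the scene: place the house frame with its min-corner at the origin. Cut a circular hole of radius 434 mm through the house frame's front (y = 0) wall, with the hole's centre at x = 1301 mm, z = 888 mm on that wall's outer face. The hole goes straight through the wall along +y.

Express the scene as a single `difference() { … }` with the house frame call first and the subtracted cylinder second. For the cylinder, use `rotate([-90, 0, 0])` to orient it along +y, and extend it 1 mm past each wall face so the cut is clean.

difference() {
  house_frame();
  translate([1301, -1, 888]) rotate([-90, 0, 0]) cylinder(h = 92, r = 434);
}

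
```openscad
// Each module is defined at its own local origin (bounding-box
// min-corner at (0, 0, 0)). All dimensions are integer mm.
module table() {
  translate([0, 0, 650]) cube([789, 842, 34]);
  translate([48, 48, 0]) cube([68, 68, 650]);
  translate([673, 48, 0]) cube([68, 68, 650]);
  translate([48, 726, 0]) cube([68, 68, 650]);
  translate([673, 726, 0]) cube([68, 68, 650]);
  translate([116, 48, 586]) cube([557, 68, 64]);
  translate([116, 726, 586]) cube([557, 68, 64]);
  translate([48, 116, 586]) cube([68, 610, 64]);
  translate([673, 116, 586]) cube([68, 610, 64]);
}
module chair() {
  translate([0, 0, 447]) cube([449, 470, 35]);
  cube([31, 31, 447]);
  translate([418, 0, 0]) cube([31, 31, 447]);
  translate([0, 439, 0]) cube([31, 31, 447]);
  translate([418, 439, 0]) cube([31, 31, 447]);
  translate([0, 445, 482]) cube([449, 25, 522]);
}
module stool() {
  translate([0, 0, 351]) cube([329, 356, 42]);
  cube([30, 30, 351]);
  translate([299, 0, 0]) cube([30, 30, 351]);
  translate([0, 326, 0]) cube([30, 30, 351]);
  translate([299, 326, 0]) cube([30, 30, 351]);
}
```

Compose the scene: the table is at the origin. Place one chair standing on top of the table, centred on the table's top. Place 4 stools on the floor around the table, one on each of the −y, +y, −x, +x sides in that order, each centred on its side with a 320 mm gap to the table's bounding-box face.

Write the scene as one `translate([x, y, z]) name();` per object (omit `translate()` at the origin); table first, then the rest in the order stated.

table();
translate([170, 186, 684]) chair();
translate([230, -676, 0]) stool();
translate([230, 1162, 0]) stool();
translate([-649, 243, 0]) stool();
translate([1109, 243, 0]) stool();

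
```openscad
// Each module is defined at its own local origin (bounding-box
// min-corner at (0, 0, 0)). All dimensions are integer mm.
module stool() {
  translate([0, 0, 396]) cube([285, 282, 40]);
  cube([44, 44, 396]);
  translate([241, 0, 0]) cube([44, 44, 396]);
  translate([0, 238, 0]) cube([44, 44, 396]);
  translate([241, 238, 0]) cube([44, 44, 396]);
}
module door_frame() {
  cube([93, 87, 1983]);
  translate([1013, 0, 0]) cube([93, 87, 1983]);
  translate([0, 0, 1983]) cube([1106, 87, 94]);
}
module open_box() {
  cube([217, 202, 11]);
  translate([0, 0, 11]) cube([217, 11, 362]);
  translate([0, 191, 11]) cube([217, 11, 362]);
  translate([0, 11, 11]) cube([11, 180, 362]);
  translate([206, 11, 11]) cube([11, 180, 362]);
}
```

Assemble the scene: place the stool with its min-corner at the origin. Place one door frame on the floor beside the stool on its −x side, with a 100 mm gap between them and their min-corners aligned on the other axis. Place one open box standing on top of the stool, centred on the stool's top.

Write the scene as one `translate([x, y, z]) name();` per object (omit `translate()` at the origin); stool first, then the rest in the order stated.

stool();
translate([-1206, 0, 0]) door_frame();
translate([34, 40, 436]) open_box();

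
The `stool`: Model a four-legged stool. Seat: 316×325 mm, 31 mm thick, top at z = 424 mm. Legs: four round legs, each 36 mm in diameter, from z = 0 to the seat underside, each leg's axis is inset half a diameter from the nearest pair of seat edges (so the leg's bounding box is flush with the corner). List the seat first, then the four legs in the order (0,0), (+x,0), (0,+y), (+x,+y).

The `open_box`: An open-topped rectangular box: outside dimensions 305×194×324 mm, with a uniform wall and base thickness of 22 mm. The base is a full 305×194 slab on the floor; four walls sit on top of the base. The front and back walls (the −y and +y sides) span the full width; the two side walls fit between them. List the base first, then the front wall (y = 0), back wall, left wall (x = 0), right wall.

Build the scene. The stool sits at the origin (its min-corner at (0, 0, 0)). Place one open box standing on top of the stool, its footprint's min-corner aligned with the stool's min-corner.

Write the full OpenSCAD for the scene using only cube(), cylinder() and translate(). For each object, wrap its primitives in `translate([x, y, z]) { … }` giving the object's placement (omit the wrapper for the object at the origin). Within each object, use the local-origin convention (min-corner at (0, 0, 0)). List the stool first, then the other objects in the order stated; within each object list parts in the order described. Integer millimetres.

translate([0, 0, 393]) cube([316, 325, 31]);
translate([18, 18, 0]) cylinder(h = 393, r = 18);
translate([298, 18, 0]) cylinder(h = 393, r = 18);
translate([18, 307, 0]) cylinder(h = 393, r = 18);
translate([298, 307, 0]) cylinder(h = 393, r = 18);
translate([0, 0, 424]) {
  cube([305, 194, 22]);
  translate([0, 0, 22]) cube([305, 22, 302]);
  translate([0, 172, 22]) cube([305, 22, 302]);
  translate([0, 22, 22]) cube([22, 150, 302]);
  translate([283, 22, 22]) cube([22, 150, 302]);
}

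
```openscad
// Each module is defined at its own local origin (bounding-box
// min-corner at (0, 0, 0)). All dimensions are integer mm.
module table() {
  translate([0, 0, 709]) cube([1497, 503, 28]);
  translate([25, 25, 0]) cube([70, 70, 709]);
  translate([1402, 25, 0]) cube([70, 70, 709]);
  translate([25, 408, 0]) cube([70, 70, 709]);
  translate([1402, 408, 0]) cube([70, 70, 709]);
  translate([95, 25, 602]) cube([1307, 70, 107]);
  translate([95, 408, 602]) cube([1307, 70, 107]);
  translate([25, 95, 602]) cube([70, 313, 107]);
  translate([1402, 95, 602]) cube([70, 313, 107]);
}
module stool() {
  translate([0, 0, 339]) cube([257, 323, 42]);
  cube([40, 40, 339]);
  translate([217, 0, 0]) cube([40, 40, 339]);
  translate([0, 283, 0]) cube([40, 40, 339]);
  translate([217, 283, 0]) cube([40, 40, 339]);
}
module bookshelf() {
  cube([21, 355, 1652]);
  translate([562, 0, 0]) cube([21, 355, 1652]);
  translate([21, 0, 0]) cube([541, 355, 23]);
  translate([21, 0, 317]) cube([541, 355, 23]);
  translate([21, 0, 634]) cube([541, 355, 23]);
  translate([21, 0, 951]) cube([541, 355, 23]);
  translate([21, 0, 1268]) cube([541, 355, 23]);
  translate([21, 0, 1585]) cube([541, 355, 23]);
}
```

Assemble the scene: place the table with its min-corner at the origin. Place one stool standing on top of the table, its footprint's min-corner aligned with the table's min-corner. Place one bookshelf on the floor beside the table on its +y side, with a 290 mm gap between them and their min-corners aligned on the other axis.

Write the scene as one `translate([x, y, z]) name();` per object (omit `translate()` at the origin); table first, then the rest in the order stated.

table();
translate([0, 0, 737]) stool();
translate([0, 793, 0]) bookshelf();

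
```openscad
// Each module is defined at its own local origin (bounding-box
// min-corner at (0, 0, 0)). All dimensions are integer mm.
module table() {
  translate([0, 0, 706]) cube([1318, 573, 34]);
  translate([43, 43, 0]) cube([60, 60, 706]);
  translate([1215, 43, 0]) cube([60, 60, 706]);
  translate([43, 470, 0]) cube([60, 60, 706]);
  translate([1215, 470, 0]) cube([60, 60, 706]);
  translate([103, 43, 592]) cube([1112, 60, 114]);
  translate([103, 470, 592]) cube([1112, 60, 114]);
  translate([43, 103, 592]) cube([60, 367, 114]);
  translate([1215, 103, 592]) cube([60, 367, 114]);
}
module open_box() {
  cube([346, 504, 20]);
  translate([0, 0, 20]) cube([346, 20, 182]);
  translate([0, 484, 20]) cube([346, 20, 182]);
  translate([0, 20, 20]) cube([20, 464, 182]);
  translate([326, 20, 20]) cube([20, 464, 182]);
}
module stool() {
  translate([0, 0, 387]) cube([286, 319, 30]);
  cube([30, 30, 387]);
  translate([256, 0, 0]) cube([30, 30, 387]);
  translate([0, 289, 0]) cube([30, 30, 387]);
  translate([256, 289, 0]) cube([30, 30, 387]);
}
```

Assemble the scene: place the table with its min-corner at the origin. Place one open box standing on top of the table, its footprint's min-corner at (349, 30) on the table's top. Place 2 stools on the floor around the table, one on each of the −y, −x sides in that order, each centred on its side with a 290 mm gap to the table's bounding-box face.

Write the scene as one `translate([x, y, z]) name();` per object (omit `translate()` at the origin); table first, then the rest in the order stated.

table();
translate([349, 30, 740]) open_box();
translate([516, -609, 0]) stool();
translate([-576, 127, 0]) stool();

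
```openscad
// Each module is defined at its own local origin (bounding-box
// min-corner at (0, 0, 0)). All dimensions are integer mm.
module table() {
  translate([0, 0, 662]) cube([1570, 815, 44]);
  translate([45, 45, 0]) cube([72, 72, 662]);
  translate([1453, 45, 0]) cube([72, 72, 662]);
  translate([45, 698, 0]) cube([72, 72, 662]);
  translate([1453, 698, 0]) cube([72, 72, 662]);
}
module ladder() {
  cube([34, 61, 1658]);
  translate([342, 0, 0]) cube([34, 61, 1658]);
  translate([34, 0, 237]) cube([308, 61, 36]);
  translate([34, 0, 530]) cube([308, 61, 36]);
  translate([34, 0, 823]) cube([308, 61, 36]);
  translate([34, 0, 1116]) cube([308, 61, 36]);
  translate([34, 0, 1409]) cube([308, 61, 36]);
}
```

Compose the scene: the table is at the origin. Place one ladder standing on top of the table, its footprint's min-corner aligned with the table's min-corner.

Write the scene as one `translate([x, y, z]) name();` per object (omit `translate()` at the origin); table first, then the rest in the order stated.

table();
translate([0, 0, 706]) ladder();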